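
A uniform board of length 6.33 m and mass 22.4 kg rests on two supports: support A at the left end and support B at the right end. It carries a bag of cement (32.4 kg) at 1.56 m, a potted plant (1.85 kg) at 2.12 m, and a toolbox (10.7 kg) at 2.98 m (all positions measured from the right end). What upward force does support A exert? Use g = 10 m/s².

R_A ≈ 248 N

Choose support B as the axis so its reaction then has zero moment arm.
Beam weight: 22.4 × 10 = 224 N down at 3.165 m → arm 3.165 m, τ = 224 × 3.165 = 709 N·m counterclockwise.
Bag of cement: 32.4 × 10 = 324 N down at 1.56 m → arm 1.56 m, τ = 324 × 1.56 = 505.4 N·m counterclockwise.
Potted plant: 1.85 × 10 = 18.5 N down at 2.12 m → arm 2.12 m, τ = 18.5 × 2.12 = 39.22 N·m counterclockwise.
Toolbox: 10.7 × 10 = 107 N down at 2.98 m → arm 2.98 m, τ = 107 × 2.98 = 318.9 N·m counterclockwise.
Net load moment about support B = 1573 N·m counterclockwise.
Reaction R at support A is upward at 6.33 m, arm 6.33 m → moment R × 6.33 clockwise.
Balancing moments: R × 6.33 = 1573, giving R = 248 N.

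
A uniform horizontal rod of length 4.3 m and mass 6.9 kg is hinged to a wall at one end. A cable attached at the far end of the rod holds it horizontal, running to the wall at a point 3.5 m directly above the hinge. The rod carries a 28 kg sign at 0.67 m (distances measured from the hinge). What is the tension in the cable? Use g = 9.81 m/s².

T ≈ 121 N

Choose the hinge as the axis so the unknown hinge reaction has zero arm there.
Beam weight: 6.9 × 9.81 = 67.69 N down at 2.15 m → arm 2.15 m, τ = 67.69 × 2.15 = 145.5 N·m clockwise.
Sign: 28 × 9.81 = 274.7 N down at 0.67 m → arm 0.67 m, τ = 274.7 × 0.67 = 184 N·m clockwise.
Total clockwise load moment = 329.5 N·m.
The cable tension T acts at 4.3 m; only its component perpendicular to the rod, T sinθ, produces torque. sinθ = h/√(h²+d²) = 3.5/√(3.5²+4.3²) = 0.6313.
Setting net torque to zero: T × 4.3 × 0.6313 = 329.5 → T = 329.5 / 2.715 = 121 N.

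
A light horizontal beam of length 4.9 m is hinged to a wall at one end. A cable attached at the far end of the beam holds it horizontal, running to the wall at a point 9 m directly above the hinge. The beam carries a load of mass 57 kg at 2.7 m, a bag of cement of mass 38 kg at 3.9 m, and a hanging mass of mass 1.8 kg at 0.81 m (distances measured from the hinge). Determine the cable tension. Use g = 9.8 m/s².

T ≈ 691 N

Choose the hinge as the axis so the unknown hinge reaction has zero arm there.
Load: 57 × 9.8 = 558.6 N down at 2.7 m → arm 2.7 m, τ = 558.6 × 2.7 = 1508 N·m clockwise.
Bag of cement: 38 × 9.8 = 372.4 N down at 3.9 m → arm 3.9 m, τ = 372.4 × 3.9 = 1452 N·m clockwise.
Hanging mass: 1.8 × 9.8 = 17.64 N down at 0.81 m → arm 0.81 m, τ = 17.64 × 0.81 = 14.29 N·m clockwise.
Total clockwise load moment = 2974 N·m.
The cable tension T acts at 4.9 m; only its component perpendicular to the beam, T sinθ, produces torque. sinθ = h/√(h²+d²) = 9/√(9²+4.9²) = 0.8783.
Balancing moments: T × 4.9 × 0.8783 = 2974, giving T = 2974 / 4.304 = 691 N.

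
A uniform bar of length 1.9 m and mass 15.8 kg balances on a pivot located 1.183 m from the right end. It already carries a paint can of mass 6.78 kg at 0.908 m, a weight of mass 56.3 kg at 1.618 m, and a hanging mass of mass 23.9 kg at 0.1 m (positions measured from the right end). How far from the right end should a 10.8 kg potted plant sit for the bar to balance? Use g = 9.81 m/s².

Sum moments about the pivot (at 1.183 m from the right end) (the support reaction has zero arm there).
Beam weight: 15.8 × 9.81 = 155 N down at 0.95 m → arm 0.233 m, τ = 155 × 0.233 = 36.12 N·m clockwise.
Paint can: 6.78 × 9.81 = 66.51 N down at 0.908 m → arm 0.275 m, τ = 66.51 × 0.275 = 18.29 N·m clockwise.
Weight: 56.3 × 9.81 = 552.3 N down at 1.618 m → arm 0.435 m, τ = 552.3 × 0.435 = 240.3 N·m counterclockwise.
Hanging mass: 23.9 × 9.81 = 234.5 N down at 0.1 m → arm 1.083 m, τ = 234.5 × 1.083 = 254 N·m clockwise.
Net moment of existing loads = 68.11 N·m clockwise.
The potted plant weighs 10.8 × 9.81 = 105.9 N and must supply an equal counterclockwise moment, so its lever arm about the pivot is 68.11 / 105.9 = 0.643 m.
That puts it at 1.183 + 0.643 = 1.83 m from the right end.

x ≈ 1.83 m from the right end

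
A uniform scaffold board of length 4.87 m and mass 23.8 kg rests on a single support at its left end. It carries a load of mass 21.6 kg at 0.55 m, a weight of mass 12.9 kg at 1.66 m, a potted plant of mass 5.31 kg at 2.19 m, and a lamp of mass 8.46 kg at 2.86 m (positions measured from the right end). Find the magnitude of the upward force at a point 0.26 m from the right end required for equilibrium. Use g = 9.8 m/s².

Sum moments about the left end (the unknown pivot reaction has zero arm there).
Beam weight: 23.8 × 9.8 = 233.2 N down at 2.435 m → arm 2.435 m, τ = 233.2 × 2.435 = 567.8 N·m clockwise.
Load: 21.6 × 9.8 = 211.7 N down at 0.55 m → arm 4.32 m, τ = 211.7 × 4.32 = 914.5 N·m clockwise.
Weight: 12.9 × 9.8 = 126.4 N down at 1.66 m → arm 3.21 m, τ = 126.4 × 3.21 = 405.7 N·m clockwise.
Potted plant: 5.31 × 9.8 = 52.04 N down at 2.19 m → arm 2.68 m, τ = 52.04 × 2.68 = 139.5 N·m clockwise.
Lamp: 8.46 × 9.8 = 82.91 N down at 2.86 m → arm 2.01 m, τ = 82.91 × 2.01 = 166.6 N·m clockwise.
Net moment of the loads = 2194 N·m clockwise.
The upward force F acts at a point 0.26 m from the right end, arm 4.61 m, giving F × 4.61 counterclockwise.
For rotational equilibrium, F × 4.61 = 2194, so F = 2194 / 4.61 = 476 N.

F ≈ 476 N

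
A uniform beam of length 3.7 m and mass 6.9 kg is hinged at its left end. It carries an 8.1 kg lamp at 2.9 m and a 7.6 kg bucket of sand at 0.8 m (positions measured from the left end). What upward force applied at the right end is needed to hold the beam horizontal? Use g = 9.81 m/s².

F ≈ 112 N

Sum moments about the left end (the unknown pivot reaction has zero arm there).
Beam weight: 6.9 × 9.81 = 67.69 N down at 1.85 m → arm 1.85 m, τ = 67.69 × 1.85 = 125.2 N·m clockwise.
Lamp: 8.1 × 9.81 = 79.46 N down at 2.9 m → arm 2.9 m, τ = 79.46 × 2.9 = 230.4 N·m clockwise.
Bucket of sand: 7.6 × 9.81 = 74.56 N down at 0.8 m → arm 0.8 m, τ = 74.56 × 0.8 = 59.65 N·m clockwise.
Net moment of the loads = 415.2 N·m clockwise.
The upward force F acts at the right end, arm 3.7 m, giving F × 3.7 counterclockwise.
Balancing moments: F × 3.7 = 415.2, giving F = 415.2 / 3.7 = 112 N.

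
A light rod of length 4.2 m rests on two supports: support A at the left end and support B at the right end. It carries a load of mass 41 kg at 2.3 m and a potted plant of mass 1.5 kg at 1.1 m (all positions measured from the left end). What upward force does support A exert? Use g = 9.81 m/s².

Sum moments about support B (its reaction then has zero moment arm).
Load: 41 × 9.81 = 402.2 N down at 2.3 m → arm 1.9 m, τ = 402.2 × 1.9 = 764.2 N·m counterclockwise.
Potted plant: 1.5 × 9.81 = 14.71 N down at 1.1 m → arm 3.1 m, τ = 14.71 × 3.1 = 45.6 N·m counterclockwise.
Net load moment about support B = 809.8 N·m counterclockwise.
Reaction R at support A is upward at 0 m, arm 4.2 m → moment R × 4.2 clockwise.
Setting net torque to zero: R × 4.2 = 809.8 → R = 193 N.

R_A ≈ 193 N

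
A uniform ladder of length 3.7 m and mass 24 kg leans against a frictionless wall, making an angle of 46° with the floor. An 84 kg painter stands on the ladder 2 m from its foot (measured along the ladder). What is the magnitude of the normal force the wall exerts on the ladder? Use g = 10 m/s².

N_wall ≈ 554 N

Taking torques about the foot of the ladder:
Ladder weight 24×10 = 240 N acts at 1.85 m along the ladder; its horizontal arm is 1.85·cos46° = 1.285 m → τ = 308.4 N·m clockwise.
Painter: 84×10 = 840 N at 2 m → arm 1.389 m → τ = 1167 N·m clockwise.
Wall normal N acts horizontally at the top; its moment arm is the height L sinθ = 3.7·sin46° = 2.662 m, counterclockwise.
For rotational equilibrium, N × 2.662 = 1475, so N = 554 N.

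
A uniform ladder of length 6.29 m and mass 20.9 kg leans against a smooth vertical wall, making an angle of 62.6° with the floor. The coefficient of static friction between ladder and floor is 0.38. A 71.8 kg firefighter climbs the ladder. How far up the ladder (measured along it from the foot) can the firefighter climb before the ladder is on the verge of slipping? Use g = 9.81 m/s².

d ≈ 5.04 m

Taking torques about the foot of the ladder:
Ladder weight 20.9×9.81 = 205 N acts at 3.145 m along the ladder; its horizontal arm is 3.145·cos62.6° = 1.447 m → τ = 296.6 N·m clockwise.
Firefighter weight 71.8×9.81 = 704.4 N at distance d → arm d·cos62.6° → τ = 704.4·d·0.4602 clockwise.
Wall normal N at the top has arm L sinθ = 5.584 m counterclockwise, so Στ = 0 gives N·5.584 = 296.6 + 324.2·d.
ΣFy = 0 ⇒ N_floor = 909.4 N, so the maximum friction is μ_s·N_floor = 0.38×909.4 = 345.6 N. ΣFx = 0 ⇒ N_wall = f, so at the slipping point N = 345.6 N.
Substituting: 345.6×5.584 = 296.6 + 324.2·d ⇒ d = (1930 − 296.6) / 324.2 = 5.04 m.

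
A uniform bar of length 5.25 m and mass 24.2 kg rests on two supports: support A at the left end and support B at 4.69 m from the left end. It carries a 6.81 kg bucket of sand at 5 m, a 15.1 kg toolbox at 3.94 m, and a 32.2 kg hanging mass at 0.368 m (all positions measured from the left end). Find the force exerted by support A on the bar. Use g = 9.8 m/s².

R_A ≈ 414 N

Sum moments about support B (its reaction then has zero moment arm).
Beam weight: 24.2 × 9.8 = 237.2 N down at 2.625 m → arm 2.065 m, τ = 237.2 × 2.065 = 489.8 N·m counterclockwise.
Bucket of sand: 6.81 × 9.8 = 66.74 N down at 5 m → arm 0.31 m, τ = 66.74 × 0.31 = 20.69 N·m clockwise.
Toolbox: 15.1 × 9.8 = 148 N down at 3.94 m → arm 0.75 m, τ = 148 × 0.75 = 111 N·m counterclockwise.
Hanging mass: 32.2 × 9.8 = 315.6 N down at 0.368 m → arm 4.322 m, τ = 315.6 × 4.322 = 1364 N·m counterclockwise.
Net load moment about support B = 1944 N·m counterclockwise.
Reaction R at support A is upward at 0 m, arm 4.69 m → moment R × 4.69 clockwise.
For rotational equilibrium, R × 4.69 = 1944, so R = 414 N.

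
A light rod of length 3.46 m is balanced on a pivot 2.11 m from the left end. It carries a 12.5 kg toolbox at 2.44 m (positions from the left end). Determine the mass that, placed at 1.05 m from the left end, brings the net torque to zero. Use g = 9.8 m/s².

Take moments about the pivot (at 2.11 m from the left end).
Toolbox: 12.5 × 9.8 = 122.5 N down at 2.44 m → arm 0.33 m, τ = 122.5 × 0.33 = 40.43 N·m clockwise.
Net moment of known loads = 40.43 N·m clockwise.
An unknown mass m at 1.05 m has arm 1.06 m; its moment is m·g·1.06 counterclockwise.
Setting net torque to zero: m × 9.8 × 1.06 = 40.43 → m = 40.43 / (9.8 × 1.06) = 3.89 kg.

m ≈ 3.89 kg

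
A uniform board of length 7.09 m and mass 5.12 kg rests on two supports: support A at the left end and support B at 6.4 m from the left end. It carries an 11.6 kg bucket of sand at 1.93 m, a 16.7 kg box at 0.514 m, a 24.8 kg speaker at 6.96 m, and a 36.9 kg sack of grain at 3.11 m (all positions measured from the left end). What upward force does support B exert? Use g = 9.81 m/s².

Choose support A as the axis so its reaction then has zero moment arm.
Beam weight: 5.12 × 9.81 = 50.23 N down at 3.545 m → arm 3.545 m, τ = 50.23 × 3.545 = 178.1 N·m clockwise.
Bucket of sand: 11.6 × 9.81 = 113.8 N down at 1.93 m → arm 1.93 m, τ = 113.8 × 1.93 = 219.6 N·m clockwise.
Box: 16.7 × 9.81 = 163.8 N down at 0.514 m → arm 0.514 m, τ = 163.8 × 0.514 = 84.19 N·m clockwise.
Speaker: 24.8 × 9.81 = 243.3 N down at 6.96 m → arm 6.96 m, τ = 243.3 × 6.96 = 1693 N·m clockwise.
Sack of grain: 36.9 × 9.81 = 362 N down at 3.11 m → arm 3.11 m, τ = 362 × 3.11 = 1126 N·m clockwise.
Net load moment about support A = 3301 N·m clockwise.
Reaction R at support B is upward at 6.4 m, arm 6.4 m → moment R × 6.4 counterclockwise.
Balancing moments: R × 6.4 = 3301, giving R = 516 N.

R_B ≈ 516 N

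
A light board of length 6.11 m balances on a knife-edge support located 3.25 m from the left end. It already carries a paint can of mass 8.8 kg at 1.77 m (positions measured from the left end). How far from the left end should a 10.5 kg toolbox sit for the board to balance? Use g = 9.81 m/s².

Sum moments about the knife-edge support (at 3.25 m from the left end) (the support reaction has zero arm there).
Paint can: 8.8 × 9.81 = 86.33 N down at 1.77 m → arm 1.48 m, τ = 86.33 × 1.48 = 127.8 N·m counterclockwise.
Net moment of existing loads = 127.8 N·m counterclockwise.
The toolbox weighs 10.5 × 9.81 = 103 N and must supply an equal clockwise moment, so its lever arm about the knife-edge support is 127.8 / 103 = 1.24 m.
That puts it at 3.25 + 1.24 = 4.49 m from the left end.

x ≈ 4.49 m from the left end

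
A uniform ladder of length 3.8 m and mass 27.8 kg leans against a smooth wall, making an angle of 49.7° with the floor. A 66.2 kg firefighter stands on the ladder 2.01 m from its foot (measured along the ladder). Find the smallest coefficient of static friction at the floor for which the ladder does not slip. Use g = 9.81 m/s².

μ_min ≈ 0.441

Take moments about the foot of the ladder.
Ladder weight 27.8×9.81 = 272.7 N acts at 1.9 m along the ladder; its horizontal arm is 1.9·cos49.7° = 1.229 m → τ = 335.1 N·m clockwise.
Firefighter: 66.2×9.81 = 649.4 N at 2.01 m → arm 1.3 m → τ = 844.2 N·m clockwise.
Wall normal N acts horizontally at the top; its moment arm is the height L sinθ = 3.8·sin49.7° = 2.898 m, counterclockwise.
For rotational equilibrium, N × 2.898 = 1179, so N = 406.8 N.
ΣFx = 0 ⇒ f = N_wall = 406.8 N. ΣFy = 0 ⇒ N_floor = 922.1 N.
μ_min = f / N_floor = 406.8 / 922.1 = 0.441.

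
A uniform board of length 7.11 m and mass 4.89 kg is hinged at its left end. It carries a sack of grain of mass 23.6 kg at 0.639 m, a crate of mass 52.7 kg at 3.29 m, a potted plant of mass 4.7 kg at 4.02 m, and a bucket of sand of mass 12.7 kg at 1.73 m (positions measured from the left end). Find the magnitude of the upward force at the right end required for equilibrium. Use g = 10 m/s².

Sum moments about the left end (the unknown pivot reaction has zero arm there).
Beam weight: 4.89 × 10 = 48.9 N down at 3.555 m → arm 3.555 m, τ = 48.9 × 3.555 = 173.8 N·m clockwise.
Sack of grain: 23.6 × 10 = 236 N down at 0.639 m → arm 0.639 m, τ = 236 × 0.639 = 150.8 N·m clockwise.
Crate: 52.7 × 10 = 527 N down at 3.29 m → arm 3.29 m, τ = 527 × 3.29 = 1734 N·m clockwise.
Potted plant: 4.7 × 10 = 47 N down at 4.02 m → arm 4.02 m, τ = 47 × 4.02 = 188.9 N·m clockwise.
Bucket of sand: 12.7 × 10 = 127 N down at 1.73 m → arm 1.73 m, τ = 127 × 1.73 = 219.7 N·m clockwise.
Net moment of the loads = 2467 N·m clockwise.
The upward force F acts at the right end, arm 7.11 m, giving F × 7.11 counterclockwise.
Balancing moments: F × 7.11 = 2467, giving F = 2467 / 7.11 = 347 N.

F ≈ 347 N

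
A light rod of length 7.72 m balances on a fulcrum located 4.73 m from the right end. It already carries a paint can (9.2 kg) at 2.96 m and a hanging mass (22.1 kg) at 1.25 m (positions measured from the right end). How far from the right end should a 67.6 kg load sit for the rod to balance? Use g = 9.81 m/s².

Choose the fulcrum (at 4.73 m from the right end) as the axis so the support reaction has zero arm there.
Paint can: 9.2 × 9.81 = 90.25 N down at 2.96 m → arm 1.77 m, τ = 90.25 × 1.77 = 159.7 N·m clockwise.
Hanging mass: 22.1 × 9.81 = 216.8 N down at 1.25 m → arm 3.48 m, τ = 216.8 × 3.48 = 754.5 N·m clockwise.
Net moment of existing loads = 914.2 N·m clockwise.
The load weighs 67.6 × 9.81 = 663.2 N and must supply an equal counterclockwise moment, so its lever arm about the fulcrum is 914.2 / 663.2 = 1.38 m.
That puts it at 4.73 + 1.38 = 6.11 m from the right end.

x ≈ 6.11 m from the right end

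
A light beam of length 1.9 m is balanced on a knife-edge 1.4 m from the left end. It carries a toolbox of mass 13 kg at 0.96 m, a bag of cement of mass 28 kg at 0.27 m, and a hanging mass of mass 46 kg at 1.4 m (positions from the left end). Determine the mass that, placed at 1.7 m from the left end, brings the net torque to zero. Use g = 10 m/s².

Choose the knife-edge (at 1.4 m from the left end) as the axis so the support reaction has zero arm there.
Toolbox: 13 × 10 = 130 N down at 0.96 m → arm 0.44 m, τ = 130 × 0.44 = 57.2 N·m counterclockwise.
Bag of cement: 28 × 10 = 280 N down at 0.27 m → arm 1.13 m, τ = 280 × 1.13 = 316.4 N·m counterclockwise.
Hanging mass: acts at the knife-edge, moment arm 0 → no torque.
Net moment of known loads = 373.6 N·m counterclockwise.
An unknown mass m at 1.7 m has arm 0.3 m; its moment is m·g·0.3 clockwise.
Balancing moments: m × 10 × 0.3 = 373.6, giving m = 373.6 / (10 × 0.3) = 125 kg.

m ≈ 125 kg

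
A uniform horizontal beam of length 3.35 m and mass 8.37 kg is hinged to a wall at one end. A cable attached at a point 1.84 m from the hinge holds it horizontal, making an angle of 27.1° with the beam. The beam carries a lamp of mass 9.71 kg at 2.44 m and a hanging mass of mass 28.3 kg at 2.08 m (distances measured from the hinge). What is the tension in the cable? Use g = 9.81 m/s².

About the hinge:
Beam weight: 8.37 × 9.81 = 82.11 N down at 1.675 m → arm 1.675 m, τ = 82.11 × 1.675 = 137.5 N·m clockwise.
Lamp: 9.71 × 9.81 = 95.26 N down at 2.44 m → arm 2.44 m, τ = 95.26 × 2.44 = 232.4 N·m clockwise.
Hanging mass: 28.3 × 9.81 = 277.6 N down at 2.08 m → arm 2.08 m, τ = 277.6 × 2.08 = 577.4 N·m clockwise.
Total clockwise load moment = 947.3 N·m.
The cable tension T acts at 1.84 m; only its component perpendicular to the beam, T sinθ, produces torque. sin 27.1° = 0.4555.
Setting net torque to zero: T × 1.84 × 0.4555 = 947.3 → T = 947.3 / 0.8381 = 1130 N.

T ≈ 1130 N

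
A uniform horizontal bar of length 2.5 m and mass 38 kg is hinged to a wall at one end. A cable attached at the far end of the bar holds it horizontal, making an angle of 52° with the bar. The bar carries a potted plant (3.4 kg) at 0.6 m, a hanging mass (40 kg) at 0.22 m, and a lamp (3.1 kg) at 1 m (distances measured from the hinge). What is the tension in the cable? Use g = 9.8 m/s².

Take moments about the hinge.
Beam weight: 38 × 9.8 = 372.4 N down at 1.25 m → arm 1.25 m, τ = 372.4 × 1.25 = 465.5 N·m clockwise.
Potted plant: 3.4 × 9.8 = 33.32 N down at 0.6 m → arm 0.6 m, τ = 33.32 × 0.6 = 19.99 N·m clockwise.
Hanging mass: 40 × 9.8 = 392 N down at 0.22 m → arm 0.22 m, τ = 392 × 0.22 = 86.24 N·m clockwise.
Lamp: 3.1 × 9.8 = 30.38 N down at 1 m → arm 1 m, τ = 30.38 × 1 = 30.38 N·m clockwise.
Total clockwise load moment = 602.1 N·m.
The cable tension T acts at 2.5 m; only its component perpendicular to the bar, T sinθ, produces torque. sin 52° = 0.788.
Balancing moments: T × 2.5 × 0.788 = 602.1, giving T = 602.1 / 1.97 = 306 N.

T ≈ 306 N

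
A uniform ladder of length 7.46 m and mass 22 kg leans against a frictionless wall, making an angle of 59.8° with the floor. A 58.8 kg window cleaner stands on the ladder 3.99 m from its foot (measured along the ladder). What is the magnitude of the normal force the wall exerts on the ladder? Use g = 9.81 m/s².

Choose the foot of the ladder as the axis so the floor normal and friction both act there and drop out.
Ladder weight 22×9.81 = 215.8 N acts at 3.73 m along the ladder; its horizontal arm is 3.73·cos59.8° = 1.876 m → τ = 404.8 N·m clockwise.
Window cleaner: 58.8×9.81 = 576.8 N at 3.99 m → arm 2.007 m → τ = 1158 N·m clockwise.
Wall normal N acts horizontally at the top; its moment arm is the height L sinθ = 7.46·sin59.8° = 6.447 m, counterclockwise.
Balancing moments: N × 6.447 = 1563, giving N = 242 N.

N_wall ≈ 242 N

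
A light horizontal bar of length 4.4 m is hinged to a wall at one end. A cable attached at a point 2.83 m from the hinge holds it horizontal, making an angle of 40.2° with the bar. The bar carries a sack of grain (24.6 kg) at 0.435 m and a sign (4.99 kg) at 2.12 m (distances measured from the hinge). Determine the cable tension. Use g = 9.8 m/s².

T ≈ 114 N

Sum moments about the hinge (the unknown hinge reaction has zero arm there).
Sack of grain: 24.6 × 9.8 = 241.1 N down at 0.435 m → arm 0.435 m, τ = 241.1 × 0.435 = 104.9 N·m clockwise.
Sign: 4.99 × 9.8 = 48.9 N down at 2.12 m → arm 2.12 m, τ = 48.9 × 2.12 = 103.7 N·m clockwise.
Total clockwise load moment = 208.6 N·m.
The cable tension T acts at 2.83 m; only its component perpendicular to the bar, T sinθ, produces torque. sin 40.2° = 0.6455.
Balancing moments: T × 2.83 × 0.6455 = 208.6, giving T = 208.6 / 1.827 = 114 N.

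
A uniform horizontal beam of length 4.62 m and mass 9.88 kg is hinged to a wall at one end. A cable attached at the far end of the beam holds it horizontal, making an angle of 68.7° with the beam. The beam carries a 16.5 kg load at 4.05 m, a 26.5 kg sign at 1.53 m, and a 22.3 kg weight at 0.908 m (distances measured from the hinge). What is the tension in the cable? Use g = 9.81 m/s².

T ≈ 343 N

Sum moments about the hinge (the unknown hinge reaction has zero arm there).
Beam weight: 9.88 × 9.81 = 96.92 N down at 2.31 m → arm 2.31 m, τ = 96.92 × 2.31 = 223.9 N·m clockwise.
Load: 16.5 × 9.81 = 161.9 N down at 4.05 m → arm 4.05 m, τ = 161.9 × 4.05 = 655.7 N·m clockwise.
Sign: 26.5 × 9.81 = 260 N down at 1.53 m → arm 1.53 m, τ = 260 × 1.53 = 397.8 N·m clockwise.
Weight: 22.3 × 9.81 = 218.8 N down at 0.908 m → arm 0.908 m, τ = 218.8 × 0.908 = 198.7 N·m clockwise.
Total clockwise load moment = 1476 N·m.
The cable tension T acts at 4.62 m; only its component perpendicular to the beam, T sinθ, produces torque. sin 68.7° = 0.9317.
Setting net torque to zero: T × 4.62 × 0.9317 = 1476 → T = 1476 / 4.304 = 343 N.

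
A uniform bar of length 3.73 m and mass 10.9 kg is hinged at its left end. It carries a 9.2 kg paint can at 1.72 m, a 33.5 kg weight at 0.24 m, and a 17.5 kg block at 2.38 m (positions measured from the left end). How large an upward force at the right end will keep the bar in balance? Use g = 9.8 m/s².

Sum moments about the left end (the unknown pivot reaction has zero arm there).
Beam weight: 10.9 × 9.8 = 106.8 N down at 1.865 m → arm 1.865 m, τ = 106.8 × 1.865 = 199.2 N·m clockwise.
Paint can: 9.2 × 9.8 = 90.16 N down at 1.72 m → arm 1.72 m, τ = 90.16 × 1.72 = 155.1 N·m clockwise.
Weight: 33.5 × 9.8 = 328.3 N down at 0.24 m → arm 0.24 m, τ = 328.3 × 0.24 = 78.79 N·m clockwise.
Block: 17.5 × 9.8 = 171.5 N down at 2.38 m → arm 2.38 m, τ = 171.5 × 2.38 = 408.2 N·m clockwise.
Net moment of the loads = 841.3 N·m clockwise.
The upward force F acts at the right end, arm 3.73 m, giving F × 3.73 counterclockwise.
Στ = 0 ⇒ F × 3.73 = 841.3 ⇒ F = 841.3 / 3.73 = 226 N.

F ≈ 226 N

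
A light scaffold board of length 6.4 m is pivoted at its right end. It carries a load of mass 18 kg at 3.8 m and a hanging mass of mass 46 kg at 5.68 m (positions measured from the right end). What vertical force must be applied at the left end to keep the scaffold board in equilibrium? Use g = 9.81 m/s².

Choose the right end as the axis so the unknown pivot reaction has zero arm there.
Load: 18 × 9.81 = 176.6 N down at 3.8 m → arm 3.8 m, τ = 176.6 × 3.8 = 671.1 N·m counterclockwise.
Hanging mass: 46 × 9.81 = 451.3 N down at 5.68 m → arm 5.68 m, τ = 451.3 × 5.68 = 2563 N·m counterclockwise.
Net moment of the loads = 3234 N·m counterclockwise.
The upward force F acts at the left end, arm 6.4 m, giving F × 6.4 clockwise.
Balancing moments: F × 6.4 = 3234, giving F = 3234 / 6.4 = 505 N.

F ≈ 505 N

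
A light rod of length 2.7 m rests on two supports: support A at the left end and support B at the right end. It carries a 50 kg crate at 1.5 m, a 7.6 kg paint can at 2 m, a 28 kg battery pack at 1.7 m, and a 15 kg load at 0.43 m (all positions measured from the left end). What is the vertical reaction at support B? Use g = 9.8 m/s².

R_B ≈ 524 N

Take moments about support A.
Crate: 50 × 9.8 = 490 N down at 1.5 m → arm 1.5 m, τ = 490 × 1.5 = 735 N·m clockwise.
Paint can: 7.6 × 9.8 = 74.48 N down at 2 m → arm 2 m, τ = 74.48 × 2 = 149 N·m clockwise.
Battery pack: 28 × 9.8 = 274.4 N down at 1.7 m → arm 1.7 m, τ = 274.4 × 1.7 = 466.5 N·m clockwise.
Load: 15 × 9.8 = 147 N down at 0.43 m → arm 0.43 m, τ = 147 × 0.43 = 63.21 N·m clockwise.
Net load moment about support A = 1414 N·m clockwise.
Reaction R at support B is upward at 2.7 m, arm 2.7 m → moment R × 2.7 counterclockwise.
For rotational equilibrium, R × 2.7 = 1414, so R = 524 N.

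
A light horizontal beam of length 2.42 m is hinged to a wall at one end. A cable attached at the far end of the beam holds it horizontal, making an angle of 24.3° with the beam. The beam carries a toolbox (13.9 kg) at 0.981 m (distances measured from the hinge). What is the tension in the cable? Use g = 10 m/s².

T ≈ 137 N

Taking torques about the hinge:
Toolbox: 13.9 × 10 = 139 N down at 0.981 m → arm 0.981 m, τ = 139 × 0.981 = 136.4 N·m clockwise.
Total clockwise load moment = 136.4 N·m.
The cable tension T acts at 2.42 m; only its component perpendicular to the beam, T sinθ, produces torque. sin 24.3° = 0.4115.
Balancing moments: T × 2.42 × 0.4115 = 136.4, giving T = 136.4 / 0.9958 = 137 N.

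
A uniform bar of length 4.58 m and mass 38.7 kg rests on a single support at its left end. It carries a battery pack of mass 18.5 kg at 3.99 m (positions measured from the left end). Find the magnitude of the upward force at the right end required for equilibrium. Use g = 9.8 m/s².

About the left end:
Beam weight: 38.7 × 9.8 = 379.3 N down at 2.29 m → arm 2.29 m, τ = 379.3 × 2.29 = 868.6 N·m clockwise.
Battery pack: 18.5 × 9.8 = 181.3 N down at 3.99 m → arm 3.99 m, τ = 181.3 × 3.99 = 723.4 N·m clockwise.
Net moment of the loads = 1592 N·m clockwise.
The upward force F acts at the right end, arm 4.58 m, giving F × 4.58 counterclockwise.
For rotational equilibrium, F × 4.58 = 1592, so F = 1592 / 4.58 = 348 N.

F ≈ 348 N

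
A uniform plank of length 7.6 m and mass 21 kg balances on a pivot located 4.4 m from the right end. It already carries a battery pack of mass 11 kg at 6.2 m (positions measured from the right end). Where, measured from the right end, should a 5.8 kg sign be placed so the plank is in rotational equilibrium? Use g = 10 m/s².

x ≈ 3.16 m from the right end

Take moments about the pivot (at 4.4 m from the right end).
Beam weight: 21 × 10 = 210 N down at 3.8 m → arm 0.6 m, τ = 210 × 0.6 = 126 N·m clockwise.
Battery pack: 11 × 10 = 110 N down at 6.2 m → arm 1.8 m, τ = 110 × 1.8 = 198 N·m counterclockwise.
Net moment of existing loads = 72 N·m counterclockwise.
The sign weighs 5.8 × 10 = 58 N and must supply an equal clockwise moment, so its lever arm about the pivot is 72 / 58 = 1.24 m.
That puts it at 4.4 − 1.24 = 3.16 m from the right end.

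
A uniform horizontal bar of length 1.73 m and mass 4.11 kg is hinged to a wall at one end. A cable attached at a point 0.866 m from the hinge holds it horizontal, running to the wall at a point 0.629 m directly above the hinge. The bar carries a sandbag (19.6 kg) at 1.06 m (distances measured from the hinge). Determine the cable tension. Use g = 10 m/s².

About the hinge:
Beam weight: 4.11 × 10 = 41.1 N down at 0.865 m → arm 0.865 m, τ = 41.1 × 0.865 = 35.55 N·m clockwise.
Sandbag: 19.6 × 10 = 196 N down at 1.06 m → arm 1.06 m, τ = 196 × 1.06 = 207.8 N·m clockwise.
Total clockwise load moment = 243.4 N·m.
The cable tension T acts at 0.866 m; only its component perpendicular to the bar, T sinθ, produces torque. sinθ = h/√(h²+d²) = 0.629/√(0.629²+0.866²) = 0.5877.
Balancing moments: T × 0.866 × 0.5877 = 243.4, giving T = 243.4 / 0.5089 = 478 N.

T ≈ 478 N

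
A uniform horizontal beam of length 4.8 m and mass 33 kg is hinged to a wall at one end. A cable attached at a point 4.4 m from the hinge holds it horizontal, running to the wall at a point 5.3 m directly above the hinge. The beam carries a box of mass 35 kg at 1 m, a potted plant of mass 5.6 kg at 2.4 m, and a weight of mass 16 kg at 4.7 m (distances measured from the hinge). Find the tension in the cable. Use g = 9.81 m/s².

About the hinge:
Beam weight: 33 × 9.81 = 323.7 N down at 2.4 m → arm 2.4 m, τ = 323.7 × 2.4 = 776.9 N·m clockwise.
Box: 35 × 9.81 = 343.4 N down at 1 m → arm 1 m, τ = 343.4 × 1 = 343.4 N·m clockwise.
Potted plant: 5.6 × 9.81 = 54.94 N down at 2.4 m → arm 2.4 m, τ = 54.94 × 2.4 = 131.9 N·m clockwise.
Weight: 16 × 9.81 = 157 N down at 4.7 m → arm 4.7 m, τ = 157 × 4.7 = 737.9 N·m clockwise.
Total clockwise load moment = 1990 N·m.
The cable tension T acts at 4.4 m; only its component perpendicular to the beam, T sinθ, produces torque. sinθ = h/√(h²+d²) = 5.3/√(5.3²+4.4²) = 0.7694.
Balancing moments: T × 4.4 × 0.7694 = 1990, giving T = 1990 / 3.385 = 588 N.

T ≈ 588 N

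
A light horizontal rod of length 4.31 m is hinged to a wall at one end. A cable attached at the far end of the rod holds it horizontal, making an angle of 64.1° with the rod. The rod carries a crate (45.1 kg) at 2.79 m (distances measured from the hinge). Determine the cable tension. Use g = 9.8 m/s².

T ≈ 318 N

About the hinge:
Crate: 45.1 × 9.8 = 442 N down at 2.79 m → arm 2.79 m, τ = 442 × 2.79 = 1233 N·m clockwise.
Total clockwise load moment = 1233 N·m.
The cable tension T acts at 4.31 m; only its component perpendicular to the rod, T sinθ, produces torque. sin 64.1° = 0.8996.
Balancing moments: T × 4.31 × 0.8996 = 1233, giving T = 1233 / 3.877 = 318 N.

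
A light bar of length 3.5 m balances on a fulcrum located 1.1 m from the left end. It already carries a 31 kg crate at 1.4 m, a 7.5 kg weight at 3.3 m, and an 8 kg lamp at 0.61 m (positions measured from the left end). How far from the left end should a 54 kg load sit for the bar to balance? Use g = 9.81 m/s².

Take moments about the fulcrum (at 1.1 m from the left end).
Crate: 31 × 9.81 = 304.1 N down at 1.4 m → arm 0.3 m, τ = 304.1 × 0.3 = 91.23 N·m clockwise.
Weight: 7.5 × 9.81 = 73.58 N down at 3.3 m → arm 2.2 m, τ = 73.58 × 2.2 = 161.9 N·m clockwise.
Lamp: 8 × 9.81 = 78.48 N down at 0.61 m → arm 0.49 m, τ = 78.48 × 0.49 = 38.46 N·m counterclockwise.
Net moment of existing loads = 214.7 N·m clockwise.
The load weighs 54 × 9.81 = 529.7 N and must supply an equal counterclockwise moment, so its lever arm about the fulcrum is 214.7 / 529.7 = 0.405 m.
That puts it at 1.1 − 0.405 = 0.695 m from the left end.

x ≈ 0.695 m from the left end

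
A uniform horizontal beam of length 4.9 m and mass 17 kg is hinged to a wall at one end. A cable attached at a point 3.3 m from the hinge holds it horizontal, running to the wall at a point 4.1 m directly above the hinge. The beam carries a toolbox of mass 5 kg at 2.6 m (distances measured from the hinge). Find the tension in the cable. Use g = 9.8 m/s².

About the hinge:
Beam weight: 17 × 9.8 = 166.6 N down at 2.45 m → arm 2.45 m, τ = 166.6 × 2.45 = 408.2 N·m clockwise.
Toolbox: 5 × 9.8 = 49 N down at 2.6 m → arm 2.6 m, τ = 49 × 2.6 = 127.4 N·m clockwise.
Total clockwise load moment = 535.6 N·m.
The cable tension T acts at 3.3 m; only its component perpendicular to the beam, T sinθ, produces torque. sinθ = h/√(h²+d²) = 4.1/√(4.1²+3.3²) = 0.779.
Στ = 0 ⇒ T × 3.3 × 0.779 = 535.6 ⇒ T = 535.6 / 2.571 = 208 N.

T ≈ 208 N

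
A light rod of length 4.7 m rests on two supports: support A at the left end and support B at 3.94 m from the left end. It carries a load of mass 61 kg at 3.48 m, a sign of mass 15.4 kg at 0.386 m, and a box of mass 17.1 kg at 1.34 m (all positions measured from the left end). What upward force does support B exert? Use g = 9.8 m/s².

R_B ≈ 600 N

Choose support A as the axis so its reaction then has zero moment arm.
Load: 61 × 9.8 = 597.8 N down at 3.48 m → arm 3.48 m, τ = 597.8 × 3.48 = 2080 N·m clockwise.
Sign: 15.4 × 9.8 = 150.9 N down at 0.386 m → arm 0.386 m, τ = 150.9 × 0.386 = 58.25 N·m clockwise.
Box: 17.1 × 9.8 = 167.6 N down at 1.34 m → arm 1.34 m, τ = 167.6 × 1.34 = 224.6 N·m clockwise.
Net load moment about support A = 2363 N·m clockwise.
Reaction R at support B is upward at 3.94 m, arm 3.94 m → moment R × 3.94 counterclockwise.
Setting net torque to zero: R × 3.94 = 2363 → R = 600 N.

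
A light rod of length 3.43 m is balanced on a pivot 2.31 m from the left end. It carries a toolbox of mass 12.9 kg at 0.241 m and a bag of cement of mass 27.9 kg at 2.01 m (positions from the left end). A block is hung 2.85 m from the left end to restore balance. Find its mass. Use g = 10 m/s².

m ≈ 64.9 kg

Take moments about the pivot (at 2.31 m from the left end).
Toolbox: 12.9 × 10 = 129 N down at 0.241 m → arm 2.069 m, τ = 129 × 2.069 = 266.9 N·m counterclockwise.
Bag of cement: 27.9 × 10 = 279 N down at 2.01 m → arm 0.3 m, τ = 279 × 0.3 = 83.7 N·m counterclockwise.
Net moment of known loads = 350.6 N·m counterclockwise.
An unknown mass m at 2.85 m has arm 0.54 m; its moment is m·g·0.54 clockwise.
For rotational equilibrium, m × 10 × 0.54 = 350.6, so m = 350.6 / (10 × 0.54) = 64.9 kg.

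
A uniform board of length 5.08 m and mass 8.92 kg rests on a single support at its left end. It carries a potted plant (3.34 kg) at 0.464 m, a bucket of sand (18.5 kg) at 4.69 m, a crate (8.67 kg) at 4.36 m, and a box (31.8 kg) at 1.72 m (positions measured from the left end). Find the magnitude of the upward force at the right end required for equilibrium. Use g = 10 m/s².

Taking torques about the left end:
Beam weight: 8.92 × 10 = 89.2 N down at 2.54 m → arm 2.54 m, τ = 89.2 × 2.54 = 226.6 N·m clockwise.
Potted plant: 3.34 × 10 = 33.4 N down at 0.464 m → arm 0.464 m, τ = 33.4 × 0.464 = 15.5 N·m clockwise.
Bucket of sand: 18.5 × 10 = 185 N down at 4.69 m → arm 4.69 m, τ = 185 × 4.69 = 867.7 N·m clockwise.
Crate: 8.67 × 10 = 86.7 N down at 4.36 m → arm 4.36 m, τ = 86.7 × 4.36 = 378 N·m clockwise.
Box: 31.8 × 10 = 318 N down at 1.72 m → arm 1.72 m, τ = 318 × 1.72 = 547 N·m clockwise.
Net moment of the loads = 2035 N·m clockwise.
The upward force F acts at the right end, arm 5.08 m, giving F × 5.08 counterclockwise.
Στ = 0 ⇒ F × 5.08 = 2035 ⇒ F = 2035 / 5.08 = 401 N.

F ≈ 401 N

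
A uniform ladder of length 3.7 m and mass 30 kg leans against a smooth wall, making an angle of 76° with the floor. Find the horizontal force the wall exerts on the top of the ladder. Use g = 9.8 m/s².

N_wall ≈ 36.7 N

Taking torques about the foot of the ladder:
Ladder weight 30×9.8 = 294 N acts at 1.85 m along the ladder; its horizontal arm is 1.85·cos76° = 0.4476 m → τ = 131.6 N·m clockwise.
Wall normal N acts horizontally at the top; its moment arm is the height L sinθ = 3.7·sin76° = 3.59 m, counterclockwise.
Στ = 0 ⇒ N × 3.59 = 131.6 ⇒ N = 36.7 N.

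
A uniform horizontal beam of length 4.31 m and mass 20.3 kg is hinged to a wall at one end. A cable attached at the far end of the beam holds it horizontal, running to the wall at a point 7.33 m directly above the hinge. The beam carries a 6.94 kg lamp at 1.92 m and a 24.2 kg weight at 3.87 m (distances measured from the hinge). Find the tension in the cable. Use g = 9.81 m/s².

T ≈ 398 N

Sum moments about the hinge (the unknown hinge reaction has zero arm there).
Beam weight: 20.3 × 9.81 = 199.1 N down at 2.155 m → arm 2.155 m, τ = 199.1 × 2.155 = 429.1 N·m clockwise.
Lamp: 6.94 × 9.81 = 68.08 N down at 1.92 m → arm 1.92 m, τ = 68.08 × 1.92 = 130.7 N·m clockwise.
Weight: 24.2 × 9.81 = 237.4 N down at 3.87 m → arm 3.87 m, τ = 237.4 × 3.87 = 918.7 N·m clockwise.
Total clockwise load moment = 1478 N·m.
The cable tension T acts at 4.31 m; only its component perpendicular to the beam, T sinθ, produces torque. sinθ = h/√(h²+d²) = 7.33/√(7.33²+4.31²) = 0.862.
Setting net torque to zero: T × 4.31 × 0.862 = 1478 → T = 1478 / 3.715 = 398 N.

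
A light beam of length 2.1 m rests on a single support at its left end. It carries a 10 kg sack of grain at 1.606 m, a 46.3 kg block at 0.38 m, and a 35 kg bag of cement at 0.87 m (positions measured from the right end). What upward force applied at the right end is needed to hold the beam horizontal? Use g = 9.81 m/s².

Take moments about the left end.
Sack of grain: 10 × 9.81 = 98.1 N down at 1.606 m → arm 0.494 m, τ = 98.1 × 0.494 = 48.46 N·m clockwise.
Block: 46.3 × 9.81 = 454.2 N down at 0.38 m → arm 1.72 m, τ = 454.2 × 1.72 = 781.2 N·m clockwise.
Bag of cement: 35 × 9.81 = 343.4 N down at 0.87 m → arm 1.23 m, τ = 343.4 × 1.23 = 422.4 N·m clockwise.
Net moment of the loads = 1252 N·m clockwise.
The upward force F acts at the right end, arm 2.1 m, giving F × 2.1 counterclockwise.
Setting net torque to zero: F × 2.1 = 1252 → F = 1252 / 2.1 = 596 N.

F ≈ 596 N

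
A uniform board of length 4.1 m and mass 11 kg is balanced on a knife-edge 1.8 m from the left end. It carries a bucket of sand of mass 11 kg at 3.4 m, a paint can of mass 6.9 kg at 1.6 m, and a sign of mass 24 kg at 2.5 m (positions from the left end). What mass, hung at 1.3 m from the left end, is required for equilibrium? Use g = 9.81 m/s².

Taking torques about the knife-edge (at 1.8 m from the left end):
Beam weight: 11 × 9.81 = 107.9 N down at 2.05 m → arm 0.25 m, τ = 107.9 × 0.25 = 26.98 N·m clockwise.
Bucket of sand: 11 × 9.81 = 107.9 N down at 3.4 m → arm 1.6 m, τ = 107.9 × 1.6 = 172.6 N·m clockwise.
Paint can: 6.9 × 9.81 = 67.69 N down at 1.6 m → arm 0.2 m, τ = 67.69 × 0.2 = 13.54 N·m counterclockwise.
Sign: 24 × 9.81 = 235.4 N down at 2.5 m → arm 0.7 m, τ = 235.4 × 0.7 = 164.8 N·m clockwise.
Net moment of known loads = 350.8 N·m clockwise.
An unknown mass m at 1.3 m has arm 0.5 m; its moment is m·g·0.5 counterclockwise.
Στ = 0 ⇒ m × 9.81 × 0.5 = 350.8 ⇒ m = 350.8 / (9.81 × 0.5) = 71.5 kg.

m ≈ 71.5 kg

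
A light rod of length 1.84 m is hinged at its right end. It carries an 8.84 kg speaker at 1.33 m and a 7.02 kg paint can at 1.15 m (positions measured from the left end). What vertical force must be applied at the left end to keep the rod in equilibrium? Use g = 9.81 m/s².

About the right end:
Speaker: 8.84 × 9.81 = 86.72 N down at 1.33 m → arm 0.51 m, τ = 86.72 × 0.51 = 44.23 N·m counterclockwise.
Paint can: 7.02 × 9.81 = 68.87 N down at 1.15 m → arm 0.69 m, τ = 68.87 × 0.69 = 47.52 N·m counterclockwise.
Net moment of the loads = 91.75 N·m counterclockwise.
The upward force F acts at the left end, arm 1.84 m, giving F × 1.84 clockwise.
Setting net torque to zero: F × 1.84 = 91.75 → F = 91.75 / 1.84 = 49.9 N.

F ≈ 49.9 N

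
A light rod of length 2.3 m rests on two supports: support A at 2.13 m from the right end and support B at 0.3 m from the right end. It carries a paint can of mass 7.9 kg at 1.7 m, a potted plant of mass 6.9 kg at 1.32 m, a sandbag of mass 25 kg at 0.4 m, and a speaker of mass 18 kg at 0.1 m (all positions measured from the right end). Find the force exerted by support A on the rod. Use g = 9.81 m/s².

R_A ≈ 91.1 N

Take moments about support B.
Paint can: 7.9 × 9.81 = 77.5 N down at 1.7 m → arm 1.4 m, τ = 77.5 × 1.4 = 108.5 N·m counterclockwise.
Potted plant: 6.9 × 9.81 = 67.69 N down at 1.32 m → arm 1.02 m, τ = 67.69 × 1.02 = 69.04 N·m counterclockwise.
Sandbag: 25 × 9.81 = 245.2 N down at 0.4 m → arm 0.1 m, τ = 245.2 × 0.1 = 24.52 N·m counterclockwise.
Speaker: 18 × 9.81 = 176.6 N down at 0.1 m → arm 0.2 m, τ = 176.6 × 0.2 = 35.32 N·m clockwise.
Net load moment about support B = 166.7 N·m counterclockwise.
Reaction R at support A is upward at 2.13 m, arm 1.83 m → moment R × 1.83 clockwise.
For rotational equilibrium, R × 1.83 = 166.7, so R = 91.1 N.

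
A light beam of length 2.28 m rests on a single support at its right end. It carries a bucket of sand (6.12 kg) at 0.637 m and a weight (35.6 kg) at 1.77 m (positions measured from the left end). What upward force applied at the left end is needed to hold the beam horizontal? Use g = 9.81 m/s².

F ≈ 121 N

Take moments about the right end.
Bucket of sand: 6.12 × 9.81 = 60.04 N down at 0.637 m → arm 1.643 m, τ = 60.04 × 1.643 = 98.65 N·m counterclockwise.
Weight: 35.6 × 9.81 = 349.2 N down at 1.77 m → arm 0.51 m, τ = 349.2 × 0.51 = 178.1 N·m counterclockwise.
Net moment of the loads = 276.8 N·m counterclockwise.
The upward force F acts at the left end, arm 2.28 m, giving F × 2.28 clockwise.
Balancing moments: F × 2.28 = 276.8, giving F = 276.8 / 2.28 = 121 N.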